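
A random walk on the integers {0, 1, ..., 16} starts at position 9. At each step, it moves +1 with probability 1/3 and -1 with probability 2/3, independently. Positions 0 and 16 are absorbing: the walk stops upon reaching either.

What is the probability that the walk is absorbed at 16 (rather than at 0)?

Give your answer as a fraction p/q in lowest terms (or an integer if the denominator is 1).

Answer: 511/65535

Derivation:
Biased walk: p = 1/3, q = 2/3, r = q/p = 2
Gambler's ruin: P(hit 16 before 0 | start at 9) = (1 - r^a)/(1 - r^N)
r^9 = 512; r^16 = 65536
P = (1 - 512) / (1 - 65536) = -511 / -65535 = 511/65535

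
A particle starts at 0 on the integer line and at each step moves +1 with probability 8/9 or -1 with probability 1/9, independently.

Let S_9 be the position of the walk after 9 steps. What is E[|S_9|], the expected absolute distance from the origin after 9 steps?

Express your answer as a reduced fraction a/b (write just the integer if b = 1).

Answer: 33497009/4782969

Derivation:
S_9 takes values m ≡ 1 (mod 2) with |m| ≤ 9; P(S_9=m) = C(9,(9+m)/2) · (8/9)^((9+m)/2) · (1/9)^((9-m)/2).
Distribution: P(S=-9)=1/387420489, P(S=-7)=8/43046721, P(S=-5)=256/43046721, P(S=-3)=14336/129140163, P(S=-1)=57344/43046721, P(S=1)=458752/43046721, P(S=3)=7340032/129140163, P(S=5)=8388608/43046721, P(S=7)=16777216/43046721, P(S=9)=134217728/387420489
E[|S_9|] = Σ_m |m|·P(S_9=m) = 33497009/4782969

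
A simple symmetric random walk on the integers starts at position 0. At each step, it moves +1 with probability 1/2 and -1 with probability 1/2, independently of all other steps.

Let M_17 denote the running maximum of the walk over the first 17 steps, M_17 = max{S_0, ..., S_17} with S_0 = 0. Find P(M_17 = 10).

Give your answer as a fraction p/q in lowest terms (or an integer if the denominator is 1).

Let M_17 = max(S_0,...,S_17). Use the reflection principle: for j ≥ 1, #{paths with M_17 ≥ j} = #{S_17 ≥ j} + #{S_17 ≥ j+1}.
By reflection, #{M_17 ≥ 10} = #{S_17 ≥ 10} + #{S_17 ≥ 11} = 834 + 834 = 1668.
#{M_17 ≥ 11} = #{S_17 ≥ 11} + #{S_17 ≥ 12} = 834 + 154 = 988.
#{M_17 = 10} = 1668 - 988 = 680.
P(M_17 = 10) = 680/131072 = 85/16384

Answer: 85/16384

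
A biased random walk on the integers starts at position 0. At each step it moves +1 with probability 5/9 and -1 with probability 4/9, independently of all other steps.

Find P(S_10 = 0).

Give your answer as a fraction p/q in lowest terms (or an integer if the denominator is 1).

Answer: 89600000/387420489

Derivation:
To reach position 0 after 10 steps: need 5 steps of +1 and 5 steps of -1.
Number of such sequences: C(10,5) = 252
Each has probability (5/9)^5 · (4/9)^5 = 3200000/3486784401
P = 252 · 3200000/3486784401 = 89600000/387420489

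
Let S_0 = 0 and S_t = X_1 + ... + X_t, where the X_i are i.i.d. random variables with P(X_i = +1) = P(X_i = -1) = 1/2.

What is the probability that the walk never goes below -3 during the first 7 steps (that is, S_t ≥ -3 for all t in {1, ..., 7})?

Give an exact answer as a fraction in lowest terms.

Let f(t,s) = #length-t paths at position s with S_1..S_t all ≥ -3.
f(t,s) = f(t-1,s-1) + f(t-1,s+1) for s ≥ -3; f(t,s) = 0 for s < -3.
t=0: f(0,0)=1
t=1: f(1,-1)=1 f(1,1)=1
t=2: f(2,-2)=1 f(2,0)=2 f(2,2)=1
t=3: f(3,-3)=1 f(3,-1)=3 f(3,1)=3 f(3,3)=1
t=4: f(4,-2)=4 f(4,0)=6 f(4,2)=4 f(4,4)=1
t=5: f(5,-3)=4 f(5,-1)=10 f(5,1)=10 f(5,3)=5 f(5,5)=1
t=6: f(6,-2)=14 f(6,0)=20 f(6,2)=15 f(6,4)=6 f(6,6)=1
t=7: f(7,-3)=14 f(7,-1)=34 f(7,1)=35 f(7,3)=21 f(7,5)=7 f(7,7)=1
Σ_s f(7,s) = 112
P = 112/128 = 7/8

Answer: 7/8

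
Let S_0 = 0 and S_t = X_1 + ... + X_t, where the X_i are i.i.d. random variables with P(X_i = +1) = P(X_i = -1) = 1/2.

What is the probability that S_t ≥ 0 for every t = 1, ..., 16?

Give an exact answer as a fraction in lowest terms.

Let f(t,s) = #length-t paths at position s with S_1..S_t all ≥ 0.
f(t,s) = f(t-1,s-1) + f(t-1,s+1) for s ≥ 0; f(t,s) = 0 for s < 0.
t=0: f(0,0)=1
t=1: f(1,1)=1
t=2: f(2,0)=1 f(2,2)=1
t=3: f(3,1)=2 f(3,3)=1
t=4: f(4,0)=2 f(4,2)=3 f(4,4)=1
t=5: f(5,1)=5 f(5,3)=4 f(5,5)=1
t=6: f(6,0)=5 f(6,2)=9 f(6,4)=5 f(6,6)=1
t=7: f(7,1)=14 f(7,3)=14 f(7,5)=6 f(7,7)=1
t=8: f(8,0)=14 f(8,2)=28 f(8,4)=20 f(8,6)=7 f(8,8)=1
t=9: f(9,1)=42 f(9,3)=48 f(9,5)=27 f(9,7)=8 f(9,9)=1
t=10: f(10,0)=42 f(10,2)=90 f(10,4)=75 f(10,6)=35 f(10,8)=9 f(10,10)=1
t=11: f(11,1)=132 f(11,3)=165 f(11,5)=110 f(11,7)=44 f(11,9)=10 f(11,11)=1
t=12: f(12,0)=132 f(12,2)=297 f(12,4)=275 f(12,6)=154 f(12,8)=54 f(12,10)=11 f(12,12)=1
t=13: f(13,1)=429 f(13,3)=572 f(13,5)=429 f(13,7)=208 f(13,9)=65 f(13,11)=12 f(13,13)=1
t=14: f(14,0)=429 f(14,2)=1001 f(14,4)=1001 f(14,6)=637 f(14,8)=273 f(14,10)=77 f(14,12)=13 f(14,14)=1
t=15: f(15,1)=1430 f(15,3)=2002 f(15,5)=1638 f(15,7)=910 f(15,9)=350 f(15,11)=90 f(15,13)=14 f(15,15)=1
t=16: f(16,0)=1430 f(16,2)=3432 f(16,4)=3640 f(16,6)=2548 f(16,8)=1260 f(16,10)=440 f(16,12)=104 f(16,14)=15 f(16,16)=1
Σ_s f(16,s) = 12870
P = 12870/65536 = 6435/32768

Answer: 6435/32768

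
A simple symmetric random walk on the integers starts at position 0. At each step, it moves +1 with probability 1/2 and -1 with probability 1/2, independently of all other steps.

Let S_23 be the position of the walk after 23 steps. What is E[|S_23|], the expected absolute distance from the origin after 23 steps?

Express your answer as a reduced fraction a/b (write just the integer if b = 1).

Answer: 2028117/524288

Derivation:
S_23 takes values m ≡ 1 (mod 2) with |m| ≤ 23; P(S_23=m) = C(23,(23+m)/2)/2^23.
Total paths: 2^23 = 8388608
Distribution: P(S=-23)=1/8388608, P(S=-21)=23/8388608, P(S=-19)=253/8388608, P(S=-17)=1771/8388608, P(S=-15)=8855/8388608, P(S=-13)=33649/8388608, P(S=-11)=100947/8388608, P(S=-9)=245157/8388608, P(S=-7)=490314/8388608, P(S=-5)=817190/8388608, P(S=-3)=1144066/8388608, P(S=-1)=1352078/8388608, P(S=1)=1352078/8388608, P(S=3)=1144066/8388608, P(S=5)=817190/8388608, P(S=7)=490314/8388608, P(S=9)=245157/8388608, P(S=11)=100947/8388608, P(S=13)=33649/8388608, P(S=15)=8855/8388608, P(S=17)=1771/8388608, P(S=19)=253/8388608, P(S=21)=23/8388608, P(S=23)=1/8388608
E[|S_23|] = Σ_m |m|·P(S_23=m) = 32449872/8388608 = 2028117/524288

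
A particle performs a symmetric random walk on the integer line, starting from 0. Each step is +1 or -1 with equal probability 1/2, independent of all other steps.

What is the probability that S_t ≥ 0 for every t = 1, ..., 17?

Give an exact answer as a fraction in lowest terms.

Answer: 12155/65536

Derivation:
Let f(t,s) = #length-t paths at position s with S_1..S_t all ≥ 0.
f(t,s) = f(t-1,s-1) + f(t-1,s+1) for s ≥ 0; f(t,s) = 0 for s < 0.
t=0: f(0,0)=1
t=1: f(1,1)=1
t=2: f(2,0)=1 f(2,2)=1
t=3: f(3,1)=2 f(3,3)=1
t=4: f(4,0)=2 f(4,2)=3 f(4,4)=1
t=5: f(5,1)=5 f(5,3)=4 f(5,5)=1
t=6: f(6,0)=5 f(6,2)=9 f(6,4)=5 f(6,6)=1
t=7: f(7,1)=14 f(7,3)=14 f(7,5)=6 f(7,7)=1
t=8: f(8,0)=14 f(8,2)=28 f(8,4)=20 f(8,6)=7 f(8,8)=1
t=9: f(9,1)=42 f(9,3)=48 f(9,5)=27 f(9,7)=8 f(9,9)=1
t=10: f(10,0)=42 f(10,2)=90 f(10,4)=75 f(10,6)=35 f(10,8)=9 f(10,10)=1
t=11: f(11,1)=132 f(11,3)=165 f(11,5)=110 f(11,7)=44 f(11,9)=10 f(11,11)=1
t=12: f(12,0)=132 f(12,2)=297 f(12,4)=275 f(12,6)=154 f(12,8)=54 f(12,10)=11 f(12,12)=1
t=13: f(13,1)=429 f(13,3)=572 f(13,5)=429 f(13,7)=208 f(13,9)=65 f(13,11)=12 f(13,13)=1
t=14: f(14,0)=429 f(14,2)=1001 f(14,4)=1001 f(14,6)=637 f(14,8)=273 f(14,10)=77 f(14,12)=13 f(14,14)=1
t=15: f(15,1)=1430 f(15,3)=2002 f(15,5)=1638 f(15,7)=910 f(15,9)=350 f(15,11)=90 f(15,13)=14 f(15,15)=1
t=16: f(16,0)=1430 f(16,2)=3432 f(16,4)=3640 f(16,6)=2548 f(16,8)=1260 f(16,10)=440 f(16,12)=104 f(16,14)=15 f(16,16)=1
t=17: f(17,1)=4862 f(17,3)=7072 f(17,5)=6188 f(17,7)=3808 f(17,9)=1700 f(17,11)=544 f(17,13)=119 f(17,15)=16 f(17,17)=1
Σ_s f(17,s) = 24310
P = 24310/131072 = 12155/65536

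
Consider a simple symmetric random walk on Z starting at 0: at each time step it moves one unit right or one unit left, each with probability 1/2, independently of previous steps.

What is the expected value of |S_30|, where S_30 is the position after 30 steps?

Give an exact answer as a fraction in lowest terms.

Answer: 145422675/33554432

Derivation:
S_30 takes values m ≡ 0 (mod 2) with |m| ≤ 30; P(S_30=m) = C(30,(30+m)/2)/2^30.
Total paths: 2^30 = 1073741824
Distribution: P(S=-30)=1/1073741824, P(S=-28)=30/1073741824, P(S=-26)=435/1073741824, P(S=-24)=4060/1073741824, P(S=-22)=27405/1073741824, P(S=-20)=142506/1073741824, P(S=-18)=593775/1073741824, P(S=-16)=2035800/1073741824, P(S=-14)=5852925/1073741824, P(S=-12)=14307150/1073741824, P(S=-10)=30045015/1073741824, P(S=-8)=54627300/1073741824, P(S=-6)=86493225/1073741824, P(S=-4)=119759850/1073741824, P(S=-2)=145422675/1073741824, P(S=0)=155117520/1073741824, P(S=2)=145422675/1073741824, P(S=4)=119759850/1073741824, P(S=6)=86493225/1073741824, P(S=8)=54627300/1073741824, P(S=10)=30045015/1073741824, P(S=12)=14307150/1073741824, P(S=14)=5852925/1073741824, P(S=16)=2035800/1073741824, P(S=18)=593775/1073741824, P(S=20)=142506/1073741824, P(S=22)=27405/1073741824, P(S=24)=4060/1073741824, P(S=26)=435/1073741824, P(S=28)=30/1073741824, P(S=30)=1/1073741824
E[|S_30|] = Σ_m |m|·P(S_30=m) = 4653525600/1073741824 = 145422675/33554432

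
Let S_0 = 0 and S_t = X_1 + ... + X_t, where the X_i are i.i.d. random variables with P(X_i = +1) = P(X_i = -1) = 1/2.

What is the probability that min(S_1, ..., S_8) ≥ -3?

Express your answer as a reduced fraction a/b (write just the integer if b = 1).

Answer: 105/128

Derivation:
Let f(t,s) = #length-t paths at position s with S_1..S_t all ≥ -3.
f(t,s) = f(t-1,s-1) + f(t-1,s+1) for s ≥ -3; f(t,s) = 0 for s < -3.
t=0: f(0,0)=1
t=1: f(1,-1)=1 f(1,1)=1
t=2: f(2,-2)=1 f(2,0)=2 f(2,2)=1
t=3: f(3,-3)=1 f(3,-1)=3 f(3,1)=3 f(3,3)=1
t=4: f(4,-2)=4 f(4,0)=6 f(4,2)=4 f(4,4)=1
t=5: f(5,-3)=4 f(5,-1)=10 f(5,1)=10 f(5,3)=5 f(5,5)=1
t=6: f(6,-2)=14 f(6,0)=20 f(6,2)=15 f(6,4)=6 f(6,6)=1
t=7: f(7,-3)=14 f(7,-1)=34 f(7,1)=35 f(7,3)=21 f(7,5)=7 f(7,7)=1
t=8: f(8,-2)=48 f(8,0)=69 f(8,2)=56 f(8,4)=28 f(8,6)=8 f(8,8)=1
Σ_s f(8,s) = 210
P = 210/256 = 105/128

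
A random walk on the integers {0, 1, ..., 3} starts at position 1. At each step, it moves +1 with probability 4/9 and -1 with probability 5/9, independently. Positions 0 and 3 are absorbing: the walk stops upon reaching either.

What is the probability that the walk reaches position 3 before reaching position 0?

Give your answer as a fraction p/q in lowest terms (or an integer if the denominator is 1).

Answer: 16/61

Derivation:
Biased walk: p = 4/9, q = 5/9, r = q/p = 5/4
Gambler's ruin: P(hit 3 before 0 | start at 1) = (1 - r^a)/(1 - r^N)
r^1 = 5/4; r^3 = 125/64
P = (1 - 5/4) / (1 - 125/64) = -1/4 / -61/64 = 16/61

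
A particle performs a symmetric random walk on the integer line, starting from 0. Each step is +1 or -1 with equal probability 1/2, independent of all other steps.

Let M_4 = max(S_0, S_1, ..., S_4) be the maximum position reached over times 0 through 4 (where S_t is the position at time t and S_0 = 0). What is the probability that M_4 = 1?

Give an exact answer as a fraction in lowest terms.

Answer: 1/4

Derivation:
Let M_4 = max(S_0,...,S_4). Use the reflection principle: for j ≥ 1, #{paths with M_4 ≥ j} = #{S_4 ≥ j} + #{S_4 ≥ j+1}.
By reflection, #{M_4 ≥ 1} = #{S_4 ≥ 1} + #{S_4 ≥ 2} = 5 + 5 = 10.
#{M_4 ≥ 2} = #{S_4 ≥ 2} + #{S_4 ≥ 3} = 5 + 1 = 6.
#{M_4 = 1} = 10 - 6 = 4.
P(M_4 = 1) = 4/16 = 1/4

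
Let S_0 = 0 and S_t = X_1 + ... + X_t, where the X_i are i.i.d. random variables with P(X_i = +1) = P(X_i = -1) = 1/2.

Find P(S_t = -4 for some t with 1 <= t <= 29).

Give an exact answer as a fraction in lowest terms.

Answer: 123012781/268435456

Derivation:
Count via complement. Let g(t,s) = #length-t paths at position s with S_1..S_t all ≠ -4.
g(t,s) = g(t-1,s-1) + g(t-1,s+1) for s ≠ -4; g(t,-4) = 0.
t=0: g(0,0)=1
t=1: g(1,-1)=1 g(1,1)=1
t=2: g(2,-2)=1 g(2,0)=2 g(2,2)=1
t=3: g(3,-3)=1 g(3,-1)=3 g(3,1)=3 g(3,3)=1
t=4: g(4,-2)=4 g(4,0)=6 g(4,2)=4 g(4,4)=1
t=5: g(5,-3)=4 g(5,-1)=10 g(5,1)=10 g(5,3)=5 g(5,5)=1
t=6: g(6,-2)=14 g(6,0)=20 g(6,2)=15 g(6,4)=6 g(6,6)=1
t=7: g(7,-3)=14 g(7,-1)=34 g(7,1)=35 g(7,3)=21 g(7,5)=7 g(7,7)=1
t=8: g(8,-2)=48 g(8,0)=69 g(8,2)=56 g(8,4)=28 g(8,6)=8 g(8,8)=1
t=9: g(9,-3)=48 g(9,-1)=117 g(9,1)=125 g(9,3)=84 g(9,5)=36 g(9,7)=9 g(9,9)=1
t=10: g(10,-2)=165 g(10,0)=242 g(10,2)=209 g(10,4)=120 g(10,6)=45 g(10,8)=10 g(10,10)=1
t=11: g(11,-3)=165 g(11,-1)=407 g(11,1)=451 g(11,3)=329 g(11,5)=165 g(11,7)=55 g(11,9)=11 g(11,11)=1
t=12: g(12,-2)=572 g(12,0)=858 g(12,2)=780 g(12,4)=494 g(12,6)=220 g(12,8)=66 g(12,10)=12 g(12,12)=1
t=13: g(13,-3)=572 g(13,-1)=1430 g(13,1)=1638 g(13,3)=1274 g(13,5)=714 g(13,7)=286 g(13,9)=78 g(13,11)=13 g(13,13)=1
t=14: g(14,-2)=2002 g(14,0)=3068 g(14,2)=2912 g(14,4)=1988 g(14,6)=1000 g(14,8)=364 g(14,10)=91 g(14,12)=14 g(14,14)=1
t=15: g(15,-3)=2002 g(15,-1)=5070 g(15,1)=5980 g(15,3)=4900 g(15,5)=2988 g(15,7)=1364 g(15,9)=455 g(15,11)=105 g(15,13)=15 g(15,15)=1
t=16: g(16,-2)=7072 g(16,0)=11050 g(16,2)=10880 g(16,4)=7888 g(16,6)=4352 g(16,8)=1819 g(16,10)=560 g(16,12)=120 g(16,14)=16 g(16,16)=1
t=17: g(17,-3)=7072 g(17,-1)=18122 g(17,1)=21930 g(17,3)=18768 g(17,5)=12240 g(17,7)=6171 g(17,9)=2379 g(17,11)=680 g(17,13)=136 g(17,15)=17 g(17,17)=1
t=18: g(18,-2)=25194 g(18,0)=40052 g(18,2)=40698 g(18,4)=31008 g(18,6)=18411 g(18,8)=8550 g(18,10)=3059 g(18,12)=816 g(18,14)=153 g(18,16)=18 g(18,18)=1
t=19: g(19,-3)=25194 g(19,-1)=65246 g(19,1)=80750 g(19,3)=71706 g(19,5)=49419 g(19,7)=26961 g(19,9)=11609 g(19,11)=3875 g(19,13)=969 g(19,15)=171 g(19,17)=19 g(19,19)=1
t=20: g(20,-2)=90440 g(20,0)=145996 g(20,2)=152456 g(20,4)=121125 g(20,6)=76380 g(20,8)=38570 g(20,10)=15484 g(20,12)=4844 g(20,14)=1140 g(20,16)=190 g(20,18)=20 g(20,20)=1
t=21: g(21,-3)=90440 g(21,-1)=236436 g(21,1)=298452 g(21,3)=273581 g(21,5)=197505 g(21,7)=114950 g(21,9)=54054 g(21,11)=20328 g(21,13)=5984 g(21,15)=1330 g(21,17)=210 g(21,19)=21 g(21,21)=1
t=22: g(22,-2)=326876 g(22,0)=534888 g(22,2)=572033 g(22,4)=471086 g(22,6)=312455 g(22,8)=169004 g(22,10)=74382 g(22,12)=26312 g(22,14)=7314 g(22,16)=1540 g(22,18)=231 g(22,20)=22 g(22,22)=1
t=23: g(23,-3)=326876 g(23,-1)=861764 g(23,1)=1106921 g(23,3)=1043119 g(23,5)=783541 g(23,7)=481459 g(23,9)=243386 g(23,11)=100694 g(23,13)=33626 g(23,15)=8854 g(23,17)=1771 g(23,19)=253 g(23,21)=23 g(23,23)=1
t=24: g(24,-2)=1188640 g(24,0)=1968685 g(24,2)=2150040 g(24,4)=1826660 g(24,6)=1265000 g(24,8)=724845 g(24,10)=344080 g(24,12)=134320 g(24,14)=42480 g(24,16)=10625 g(24,18)=2024 g(24,20)=276 g(24,22)=24 g(24,24)=1
t=25: g(25,-3)=1188640 g(25,-1)=3157325 g(25,1)=4118725 g(25,3)=3976700 g(25,5)=3091660 g(25,7)=1989845 g(25,9)=1068925 g(25,11)=478400 g(25,13)=176800 g(25,15)=53105 g(25,17)=12649 g(25,19)=2300 g(25,21)=300 g(25,23)=25 g(25,25)=1
t=26: g(26,-2)=4345965 g(26,0)=7276050 g(26,2)=8095425 g(26,4)=7068360 g(26,6)=5081505 g(26,8)=3058770 g(26,10)=1547325 g(26,12)=655200 g(26,14)=229905 g(26,16)=65754 g(26,18)=14949 g(26,20)=2600 g(26,22)=325 g(26,24)=26 g(26,26)=1
t=27: g(27,-3)=4345965 g(27,-1)=11622015 g(27,1)=15371475 g(27,3)=15163785 g(27,5)=12149865 g(27,7)=8140275 g(27,9)=4606095 g(27,11)=2202525 g(27,13)=885105 g(27,15)=295659 g(27,17)=80703 g(27,19)=17549 g(27,21)=2925 g(27,23)=351 g(27,25)=27 g(27,27)=1
t=28: g(28,-2)=15967980 g(28,0)=26993490 g(28,2)=30535260 g(28,4)=27313650 g(28,6)=20290140 g(28,8)=12746370 g(28,10)=6808620 g(28,12)=3087630 g(28,14)=1180764 g(28,16)=376362 g(28,18)=98252 g(28,20)=20474 g(28,22)=3276 g(28,24)=378 g(28,26)=28 g(28,28)=1
t=29: g(29,-3)=15967980 g(29,-1)=42961470 g(29,1)=57528750 g(29,3)=57848910 g(29,5)=47603790 g(29,7)=33036510 g(29,9)=19554990 g(29,11)=9896250 g(29,13)=4268394 g(29,15)=1557126 g(29,17)=474614 g(29,19)=118726 g(29,21)=23750 g(29,23)=3654 g(29,25)=406 g(29,27)=29 g(29,29)=1
Paths never hitting -4: Σ_s g(29,s) = 290845350
Paths hitting -4: 2^29 - 290845350 = 246025562
P = 246025562/536870912 = 123012781/268435456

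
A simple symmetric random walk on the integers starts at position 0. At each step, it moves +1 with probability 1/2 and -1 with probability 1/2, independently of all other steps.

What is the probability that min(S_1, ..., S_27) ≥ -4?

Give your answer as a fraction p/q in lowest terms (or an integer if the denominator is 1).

Answer: 87922215/134217728

Derivation:
Let f(t,s) = #length-t paths at position s with S_1..S_t all ≥ -4.
f(t,s) = f(t-1,s-1) + f(t-1,s+1) for s ≥ -4; f(t,s) = 0 for s < -4.
t=0: f(0,0)=1
t=1: f(1,-1)=1 f(1,1)=1
t=2: f(2,-2)=1 f(2,0)=2 f(2,2)=1
t=3: f(3,-3)=1 f(3,-1)=3 f(3,1)=3 f(3,3)=1
t=4: f(4,-4)=1 f(4,-2)=4 f(4,0)=6 f(4,2)=4 f(4,4)=1
t=5: f(5,-3)=5 f(5,-1)=10 f(5,1)=10 f(5,3)=5 f(5,5)=1
t=6: f(6,-4)=5 f(6,-2)=15 f(6,0)=20 f(6,2)=15 f(6,4)=6 f(6,6)=1
t=7: f(7,-3)=20 f(7,-1)=35 f(7,1)=35 f(7,3)=21 f(7,5)=7 f(7,7)=1
t=8: f(8,-4)=20 f(8,-2)=55 f(8,0)=70 f(8,2)=56 f(8,4)=28 f(8,6)=8 f(8,8)=1
t=9: f(9,-3)=75 f(9,-1)=125 f(9,1)=126 f(9,3)=84 f(9,5)=36 f(9,7)=9 f(9,9)=1
t=10: f(10,-4)=75 f(10,-2)=200 f(10,0)=251 f(10,2)=210 f(10,4)=120 f(10,6)=45 f(10,8)=10 f(10,10)=1
t=11: f(11,-3)=275 f(11,-1)=451 f(11,1)=461 f(11,3)=330 f(11,5)=165 f(11,7)=55 f(11,9)=11 f(11,11)=1
t=12: f(12,-4)=275 f(12,-2)=726 f(12,0)=912 f(12,2)=791 f(12,4)=495 f(12,6)=220 f(12,8)=66 f(12,10)=12 f(12,12)=1
t=13: f(13,-3)=1001 f(13,-1)=1638 f(13,1)=1703 f(13,3)=1286 f(13,5)=715 f(13,7)=286 f(13,9)=78 f(13,11)=13 f(13,13)=1
t=14: f(14,-4)=1001 f(14,-2)=2639 f(14,0)=3341 f(14,2)=2989 f(14,4)=2001 f(14,6)=1001 f(14,8)=364 f(14,10)=91 f(14,12)=14 f(14,14)=1
t=15: f(15,-3)=3640 f(15,-1)=5980 f(15,1)=6330 f(15,3)=4990 f(15,5)=3002 f(15,7)=1365 f(15,9)=455 f(15,11)=105 f(15,13)=15 f(15,15)=1
t=16: f(16,-4)=3640 f(16,-2)=9620 f(16,0)=12310 f(16,2)=11320 f(16,4)=7992 f(16,6)=4367 f(16,8)=1820 f(16,10)=560 f(16,12)=120 f(16,14)=16 f(16,16)=1
t=17: f(17,-3)=13260 f(17,-1)=21930 f(17,1)=23630 f(17,3)=19312 f(17,5)=12359 f(17,7)=6187 f(17,9)=2380 f(17,11)=680 f(17,13)=136 f(17,15)=17 f(17,17)=1
t=18: f(18,-4)=13260 f(18,-2)=35190 f(18,0)=45560 f(18,2)=42942 f(18,4)=31671 f(18,6)=18546 f(18,8)=8567 f(18,10)=3060 f(18,12)=816 f(18,14)=153 f(18,16)=18 f(18,18)=1
t=19: f(19,-3)=48450 f(19,-1)=80750 f(19,1)=88502 f(19,3)=74613 f(19,5)=50217 f(19,7)=27113 f(19,9)=11627 f(19,11)=3876 f(19,13)=969 f(19,15)=171 f(19,17)=19 f(19,19)=1
t=20: f(20,-4)=48450 f(20,-2)=129200 f(20,0)=169252 f(20,2)=163115 f(20,4)=124830 f(20,6)=77330 f(20,8)=38740 f(20,10)=15503 f(20,12)=4845 f(20,14)=1140 f(20,16)=190 f(20,18)=20 f(20,20)=1
t=21: f(21,-3)=177650 f(21,-1)=298452 f(21,1)=332367 f(21,3)=287945 f(21,5)=202160 f(21,7)=116070 f(21,9)=54243 f(21,11)=20348 f(21,13)=5985 f(21,15)=1330 f(21,17)=210 f(21,19)=21 f(21,21)=1
t=22: f(22,-4)=177650 f(22,-2)=476102 f(22,0)=630819 f(22,2)=620312 f(22,4)=490105 f(22,6)=318230 f(22,8)=170313 f(22,10)=74591 f(22,12)=26333 f(22,14)=7315 f(22,16)=1540 f(22,18)=231 f(22,20)=22 f(22,22)=1
t=23: f(23,-3)=653752 f(23,-1)=1106921 f(23,1)=1251131 f(23,3)=1110417 f(23,5)=808335 f(23,7)=488543 f(23,9)=244904 f(23,11)=100924 f(23,13)=33648 f(23,15)=8855 f(23,17)=1771 f(23,19)=253 f(23,21)=23 f(23,23)=1
t=24: f(24,-4)=653752 f(24,-2)=1760673 f(24,0)=2358052 f(24,2)=2361548 f(24,4)=1918752 f(24,6)=1296878 f(24,8)=733447 f(24,10)=345828 f(24,12)=134572 f(24,14)=42503 f(24,16)=10626 f(24,18)=2024 f(24,20)=276 f(24,22)=24 f(24,24)=1
t=25: f(25,-3)=2414425 f(25,-1)=4118725 f(25,1)=4719600 f(25,3)=4280300 f(25,5)=3215630 f(25,7)=2030325 f(25,9)=1079275 f(25,11)=480400 f(25,13)=177075 f(25,15)=53129 f(25,17)=12650 f(25,19)=2300 f(25,21)=300 f(25,23)=25 f(25,25)=1
t=26: f(26,-4)=2414425 f(26,-2)=6533150 f(26,0)=8838325 f(26,2)=8999900 f(26,4)=7495930 f(26,6)=5245955 f(26,8)=3109600 f(26,10)=1559675 f(26,12)=657475 f(26,14)=230204 f(26,16)=65779 f(26,18)=14950 f(26,20)=2600 f(26,22)=325 f(26,24)=26 f(26,26)=1
t=27: f(27,-3)=8947575 f(27,-1)=15371475 f(27,1)=17838225 f(27,3)=16495830 f(27,5)=12741885 f(27,7)=8355555 f(27,9)=4669275 f(27,11)=2217150 f(27,13)=887679 f(27,15)=295983 f(27,17)=80729 f(27,19)=17550 f(27,21)=2925 f(27,23)=351 f(27,25)=27 f(27,27)=1
Σ_s f(27,s) = 87922215
P = 87922215/134217728 = 87922215/134217728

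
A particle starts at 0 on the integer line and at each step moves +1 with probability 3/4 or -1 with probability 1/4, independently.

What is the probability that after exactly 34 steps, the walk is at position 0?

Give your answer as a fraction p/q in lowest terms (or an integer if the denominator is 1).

Answer: 75340571907153465/73786976294838206464

Derivation:
To be at 0 after 34 steps: need exactly 17 steps of +1 and 17 of -1.
Number of such sequences: C(34,17) = 2333606220
Each has probability (3/4)^17 · (1/4)^17 = 129140163/295147905179352825856
P = 2333606220 · 129140163/295147905179352825856 = 75340571907153465/73786976294838206464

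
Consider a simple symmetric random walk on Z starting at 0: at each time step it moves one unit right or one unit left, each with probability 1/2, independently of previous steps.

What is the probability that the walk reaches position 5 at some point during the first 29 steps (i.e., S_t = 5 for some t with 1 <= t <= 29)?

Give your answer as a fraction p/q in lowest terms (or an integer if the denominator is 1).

Answer: 194129627/536870912

Derivation:
Count via complement. Let g(t,s) = #length-t paths at position s with S_1..S_t all ≠ 5.
g(t,s) = g(t-1,s-1) + g(t-1,s+1) for s ≠ 5; g(t,5) = 0.
t=0: g(0,0)=1
t=1: g(1,-1)=1 g(1,1)=1
t=2: g(2,-2)=1 g(2,0)=2 g(2,2)=1
t=3: g(3,-3)=1 g(3,-1)=3 g(3,1)=3 g(3,3)=1
t=4: g(4,-4)=1 g(4,-2)=4 g(4,0)=6 g(4,2)=4 g(4,4)=1
t=5: g(5,-5)=1 g(5,-3)=5 g(5,-1)=10 g(5,1)=10 g(5,3)=5
t=6: g(6,-6)=1 g(6,-4)=6 g(6,-2)=15 g(6,0)=20 g(6,2)=15 g(6,4)=5
t=7: g(7,-7)=1 g(7,-5)=7 g(7,-3)=21 g(7,-1)=35 g(7,1)=35 g(7,3)=20
t=8: g(8,-8)=1 g(8,-6)=8 g(8,-4)=28 g(8,-2)=56 g(8,0)=70 g(8,2)=55 g(8,4)=20
t=9: g(9,-9)=1 g(9,-7)=9 g(9,-5)=36 g(9,-3)=84 g(9,-1)=126 g(9,1)=125 g(9,3)=75
t=10: g(10,-10)=1 g(10,-8)=10 g(10,-6)=45 g(10,-4)=120 g(10,-2)=210 g(10,0)=251 g(10,2)=200 g(10,4)=75
t=11: g(11,-11)=1 g(11,-9)=11 g(11,-7)=55 g(11,-5)=165 g(11,-3)=330 g(11,-1)=461 g(11,1)=451 g(11,3)=275
t=12: g(12,-12)=1 g(12,-10)=12 g(12,-8)=66 g(12,-6)=220 g(12,-4)=495 g(12,-2)=791 g(12,0)=912 g(12,2)=726 g(12,4)=275
t=13: g(13,-13)=1 g(13,-11)=13 g(13,-9)=78 g(13,-7)=286 g(13,-5)=715 g(13,-3)=1286 g(13,-1)=1703 g(13,1)=1638 g(13,3)=1001
t=14: g(14,-14)=1 g(14,-12)=14 g(14,-10)=91 g(14,-8)=364 g(14,-6)=1001 g(14,-4)=2001 g(14,-2)=2989 g(14,0)=3341 g(14,2)=2639 g(14,4)=1001
t=15: g(15,-15)=1 g(15,-13)=15 g(15,-11)=105 g(15,-9)=455 g(15,-7)=1365 g(15,-5)=3002 g(15,-3)=4990 g(15,-1)=6330 g(15,1)=5980 g(15,3)=3640
t=16: g(16,-16)=1 g(16,-14)=16 g(16,-12)=120 g(16,-10)=560 g(16,-8)=1820 g(16,-6)=4367 g(16,-4)=7992 g(16,-2)=11320 g(16,0)=12310 g(16,2)=9620 g(16,4)=3640
t=17: g(17,-17)=1 g(17,-15)=17 g(17,-13)=136 g(17,-11)=680 g(17,-9)=2380 g(17,-7)=6187 g(17,-5)=12359 g(17,-3)=19312 g(17,-1)=23630 g(17,1)=21930 g(17,3)=13260
t=18: g(18,-18)=1 g(18,-16)=18 g(18,-14)=153 g(18,-12)=816 g(18,-10)=3060 g(18,-8)=8567 g(18,-6)=18546 g(18,-4)=31671 g(18,-2)=42942 g(18,0)=45560 g(18,2)=35190 g(18,4)=13260
t=19: g(19,-19)=1 g(19,-17)=19 g(19,-15)=171 g(19,-13)=969 g(19,-11)=3876 g(19,-9)=11627 g(19,-7)=27113 g(19,-5)=50217 g(19,-3)=74613 g(19,-1)=88502 g(19,1)=80750 g(19,3)=48450
t=20: g(20,-20)=1 g(20,-18)=20 g(20,-16)=190 g(20,-14)=1140 g(20,-12)=4845 g(20,-10)=15503 g(20,-8)=38740 g(20,-6)=77330 g(20,-4)=124830 g(20,-2)=163115 g(20,0)=169252 g(20,2)=129200 g(20,4)=48450
t=21: g(21,-21)=1 g(21,-19)=21 g(21,-17)=210 g(21,-15)=1330 g(21,-13)=5985 g(21,-11)=20348 g(21,-9)=54243 g(21,-7)=116070 g(21,-5)=202160 g(21,-3)=287945 g(21,-1)=332367 g(21,1)=298452 g(21,3)=177650
t=22: g(22,-22)=1 g(22,-20)=22 g(22,-18)=231 g(22,-16)=1540 g(22,-14)=7315 g(22,-12)=26333 g(22,-10)=74591 g(22,-8)=170313 g(22,-6)=318230 g(22,-4)=490105 g(22,-2)=620312 g(22,0)=630819 g(22,2)=476102 g(22,4)=177650
t=23: g(23,-23)=1 g(23,-21)=23 g(23,-19)=253 g(23,-17)=1771 g(23,-15)=8855 g(23,-13)=33648 g(23,-11)=100924 g(23,-9)=244904 g(23,-7)=488543 g(23,-5)=808335 g(23,-3)=1110417 g(23,-1)=1251131 g(23,1)=1106921 g(23,3)=653752
t=24: g(24,-24)=1 g(24,-22)=24 g(24,-20)=276 g(24,-18)=2024 g(24,-16)=10626 g(24,-14)=42503 g(24,-12)=134572 g(24,-10)=345828 g(24,-8)=733447 g(24,-6)=1296878 g(24,-4)=1918752 g(24,-2)=2361548 g(24,0)=2358052 g(24,2)=1760673 g(24,4)=653752
t=25: g(25,-25)=1 g(25,-23)=25 g(25,-21)=300 g(25,-19)=2300 g(25,-17)=12650 g(25,-15)=53129 g(25,-13)=177075 g(25,-11)=480400 g(25,-9)=1079275 g(25,-7)=2030325 g(25,-5)=3215630 g(25,-3)=4280300 g(25,-1)=4719600 g(25,1)=4118725 g(25,3)=2414425
t=26: g(26,-26)=1 g(26,-24)=26 g(26,-22)=325 g(26,-20)=2600 g(26,-18)=14950 g(26,-16)=65779 g(26,-14)=230204 g(26,-12)=657475 g(26,-10)=1559675 g(26,-8)=3109600 g(26,-6)=5245955 g(26,-4)=7495930 g(26,-2)=8999900 g(26,0)=8838325 g(26,2)=6533150 g(26,4)=2414425
t=27: g(27,-27)=1 g(27,-25)=27 g(27,-23)=351 g(27,-21)=2925 g(27,-19)=17550 g(27,-17)=80729 g(27,-15)=295983 g(27,-13)=887679 g(27,-11)=2217150 g(27,-9)=4669275 g(27,-7)=8355555 g(27,-5)=12741885 g(27,-3)=16495830 g(27,-1)=17838225 g(27,1)=15371475 g(27,3)=8947575
t=28: g(28,-28)=1 g(28,-26)=28 g(28,-24)=378 g(28,-22)=3276 g(28,-20)=20475 g(28,-18)=98279 g(28,-16)=376712 g(28,-14)=1183662 g(28,-12)=3104829 g(28,-10)=6886425 g(28,-8)=13024830 g(28,-6)=21097440 g(28,-4)=29237715 g(28,-2)=34334055 g(28,0)=33209700 g(28,2)=24319050 g(28,4)=8947575
t=29: g(29,-29)=1 g(29,-27)=29 g(29,-25)=406 g(29,-23)=3654 g(29,-21)=23751 g(29,-19)=118754 g(29,-17)=474991 g(29,-15)=1560374 g(29,-13)=4288491 g(29,-11)=9991254 g(29,-9)=19911255 g(29,-7)=34122270 g(29,-5)=50335155 g(29,-3)=63571770 g(29,-1)=67543755 g(29,1)=57528750 g(29,3)=33266625
Paths never hitting 5: Σ_s g(29,s) = 342741285
Paths hitting 5: 2^29 - 342741285 = 194129627
P = 194129627/536870912 = 194129627/536870912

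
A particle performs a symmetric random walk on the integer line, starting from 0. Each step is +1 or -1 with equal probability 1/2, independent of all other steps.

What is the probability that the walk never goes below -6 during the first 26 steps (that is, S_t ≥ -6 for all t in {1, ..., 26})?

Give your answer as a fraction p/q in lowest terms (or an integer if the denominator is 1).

Let f(t,s) = #length-t paths at position s with S_1..S_t all ≥ -6.
f(t,s) = f(t-1,s-1) + f(t-1,s+1) for s ≥ -6; f(t,s) = 0 for s < -6.
t=0: f(0,0)=1
t=1: f(1,-1)=1 f(1,1)=1
t=2: f(2,-2)=1 f(2,0)=2 f(2,2)=1
t=3: f(3,-3)=1 f(3,-1)=3 f(3,1)=3 f(3,3)=1
t=4: f(4,-4)=1 f(4,-2)=4 f(4,0)=6 f(4,2)=4 f(4,4)=1
t=5: f(5,-5)=1 f(5,-3)=5 f(5,-1)=10 f(5,1)=10 f(5,3)=5 f(5,5)=1
t=6: f(6,-6)=1 f(6,-4)=6 f(6,-2)=15 f(6,0)=20 f(6,2)=15 f(6,4)=6 f(6,6)=1
t=7: f(7,-5)=7 f(7,-3)=21 f(7,-1)=35 f(7,1)=35 f(7,3)=21 f(7,5)=7 f(7,7)=1
t=8: f(8,-6)=7 f(8,-4)=28 f(8,-2)=56 f(8,0)=70 f(8,2)=56 f(8,4)=28 f(8,6)=8 f(8,8)=1
t=9: f(9,-5)=35 f(9,-3)=84 f(9,-1)=126 f(9,1)=126 f(9,3)=84 f(9,5)=36 f(9,7)=9 f(9,9)=1
t=10: f(10,-6)=35 f(10,-4)=119 f(10,-2)=210 f(10,0)=252 f(10,2)=210 f(10,4)=120 f(10,6)=45 f(10,8)=10 f(10,10)=1
t=11: f(11,-5)=154 f(11,-3)=329 f(11,-1)=462 f(11,1)=462 f(11,3)=330 f(11,5)=165 f(11,7)=55 f(11,9)=11 f(11,11)=1
t=12: f(12,-6)=154 f(12,-4)=483 f(12,-2)=791 f(12,0)=924 f(12,2)=792 f(12,4)=495 f(12,6)=220 f(12,8)=66 f(12,10)=12 f(12,12)=1
t=13: f(13,-5)=637 f(13,-3)=1274 f(13,-1)=1715 f(13,1)=1716 f(13,3)=1287 f(13,5)=715 f(13,7)=286 f(13,9)=78 f(13,11)=13 f(13,13)=1
t=14: f(14,-6)=637 f(14,-4)=1911 f(14,-2)=2989 f(14,0)=3431 f(14,2)=3003 f(14,4)=2002 f(14,6)=1001 f(14,8)=364 f(14,10)=91 f(14,12)=14 f(14,14)=1
t=15: f(15,-5)=2548 f(15,-3)=4900 f(15,-1)=6420 f(15,1)=6434 f(15,3)=5005 f(15,5)=3003 f(15,7)=1365 f(15,9)=455 f(15,11)=105 f(15,13)=15 f(15,15)=1
t=16: f(16,-6)=2548 f(16,-4)=7448 f(16,-2)=11320 f(16,0)=12854 f(16,2)=11439 f(16,4)=8008 f(16,6)=4368 f(16,8)=1820 f(16,10)=560 f(16,12)=120 f(16,14)=16 f(16,16)=1
t=17: f(17,-5)=9996 f(17,-3)=18768 f(17,-1)=24174 f(17,1)=24293 f(17,3)=19447 f(17,5)=12376 f(17,7)=6188 f(17,9)=2380 f(17,11)=680 f(17,13)=136 f(17,15)=17 f(17,17)=1
t=18: f(18,-6)=9996 f(18,-4)=28764 f(18,-2)=42942 f(18,0)=48467 f(18,2)=43740 f(18,4)=31823 f(18,6)=18564 f(18,8)=8568 f(18,10)=3060 f(18,12)=816 f(18,14)=153 f(18,16)=18 f(18,18)=1
t=19: f(19,-5)=38760 f(19,-3)=71706 f(19,-1)=91409 f(19,1)=92207 f(19,3)=75563 f(19,5)=50387 f(19,7)=27132 f(19,9)=11628 f(19,11)=3876 f(19,13)=969 f(19,15)=171 f(19,17)=19 f(19,19)=1
t=20: f(20,-6)=38760 f(20,-4)=110466 f(20,-2)=163115 f(20,0)=183616 f(20,2)=167770 f(20,4)=125950 f(20,6)=77519 f(20,8)=38760 f(20,10)=15504 f(20,12)=4845 f(20,14)=1140 f(20,16)=190 f(20,18)=20 f(20,20)=1
t=21: f(21,-5)=149226 f(21,-3)=273581 f(21,-1)=346731 f(21,1)=351386 f(21,3)=293720 f(21,5)=203469 f(21,7)=116279 f(21,9)=54264 f(21,11)=20349 f(21,13)=5985 f(21,15)=1330 f(21,17)=210 f(21,19)=21 f(21,21)=1
t=22: f(22,-6)=149226 f(22,-4)=422807 f(22,-2)=620312 f(22,0)=698117 f(22,2)=645106 f(22,4)=497189 f(22,6)=319748 f(22,8)=170543 f(22,10)=74613 f(22,12)=26334 f(22,14)=7315 f(22,16)=1540 f(22,18)=231 f(22,20)=22 f(22,22)=1
t=23: f(23,-5)=572033 f(23,-3)=1043119 f(23,-1)=1318429 f(23,1)=1343223 f(23,3)=1142295 f(23,5)=816937 f(23,7)=490291 f(23,9)=245156 f(23,11)=100947 f(23,13)=33649 f(23,15)=8855 f(23,17)=1771 f(23,19)=253 f(23,21)=23 f(23,23)=1
t=24: f(24,-6)=572033 f(24,-4)=1615152 f(24,-2)=2361548 f(24,0)=2661652 f(24,2)=2485518 f(24,4)=1959232 f(24,6)=1307228 f(24,8)=735447 f(24,10)=346103 f(24,12)=134596 f(24,14)=42504 f(24,16)=10626 f(24,18)=2024 f(24,20)=276 f(24,22)=24 f(24,24)=1
t=25: f(25,-5)=2187185 f(25,-3)=3976700 f(25,-1)=5023200 f(25,1)=5147170 f(25,3)=4444750 f(25,5)=3266460 f(25,7)=2042675 f(25,9)=1081550 f(25,11)=480699 f(25,13)=177100 f(25,15)=53130 f(25,17)=12650 f(25,19)=2300 f(25,21)=300 f(25,23)=25 f(25,25)=1
t=26: f(26,-6)=2187185 f(26,-4)=6163885 f(26,-2)=8999900 f(26,0)=10170370 f(26,2)=9591920 f(26,4)=7711210 f(26,6)=5309135 f(26,8)=3124225 f(26,10)=1562249 f(26,12)=657799 f(26,14)=230230 f(26,16)=65780 f(26,18)=14950 f(26,20)=2600 f(26,22)=325 f(26,24)=26 f(26,26)=1
Σ_s f(26,s) = 55791790
P = 55791790/67108864 = 27895895/33554432

Answer: 27895895/33554432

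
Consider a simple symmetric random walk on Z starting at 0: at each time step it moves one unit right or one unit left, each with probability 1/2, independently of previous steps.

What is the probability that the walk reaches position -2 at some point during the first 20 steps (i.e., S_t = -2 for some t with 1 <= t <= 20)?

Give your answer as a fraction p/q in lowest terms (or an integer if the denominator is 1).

Count via complement. Let g(t,s) = #length-t paths at position s with S_1..S_t all ≠ -2.
g(t,s) = g(t-1,s-1) + g(t-1,s+1) for s ≠ -2; g(t,-2) = 0.
t=0: g(0,0)=1
t=1: g(1,-1)=1 g(1,1)=1
t=2: g(2,0)=2 g(2,2)=1
t=3: g(3,-1)=2 g(3,1)=3 g(3,3)=1
t=4: g(4,0)=5 g(4,2)=4 g(4,4)=1
t=5: g(5,-1)=5 g(5,1)=9 g(5,3)=5 g(5,5)=1
t=6: g(6,0)=14 g(6,2)=14 g(6,4)=6 g(6,6)=1
t=7: g(7,-1)=14 g(7,1)=28 g(7,3)=20 g(7,5)=7 g(7,7)=1
t=8: g(8,0)=42 g(8,2)=48 g(8,4)=27 g(8,6)=8 g(8,8)=1
t=9: g(9,-1)=42 g(9,1)=90 g(9,3)=75 g(9,5)=35 g(9,7)=9 g(9,9)=1
t=10: g(10,0)=132 g(10,2)=165 g(10,4)=110 g(10,6)=44 g(10,8)=10 g(10,10)=1
t=11: g(11,-1)=132 g(11,1)=297 g(11,3)=275 g(11,5)=154 g(11,7)=54 g(11,9)=11 g(11,11)=1
t=12: g(12,0)=429 g(12,2)=572 g(12,4)=429 g(12,6)=208 g(12,8)=65 g(12,10)=12 g(12,12)=1
t=13: g(13,-1)=429 g(13,1)=1001 g(13,3)=1001 g(13,5)=637 g(13,7)=273 g(13,9)=77 g(13,11)=13 g(13,13)=1
t=14: g(14,0)=1430 g(14,2)=2002 g(14,4)=1638 g(14,6)=910 g(14,8)=350 g(14,10)=90 g(14,12)=14 g(14,14)=1
t=15: g(15,-1)=1430 g(15,1)=3432 g(15,3)=3640 g(15,5)=2548 g(15,7)=1260 g(15,9)=440 g(15,11)=104 g(15,13)=15 g(15,15)=1
t=16: g(16,0)=4862 g(16,2)=7072 g(16,4)=6188 g(16,6)=3808 g(16,8)=1700 g(16,10)=544 g(16,12)=119 g(16,14)=16 g(16,16)=1
t=17: g(17,-1)=4862 g(17,1)=11934 g(17,3)=13260 g(17,5)=9996 g(17,7)=5508 g(17,9)=2244 g(17,11)=663 g(17,13)=135 g(17,15)=17 g(17,17)=1
t=18: g(18,0)=16796 g(18,2)=25194 g(18,4)=23256 g(18,6)=15504 g(18,8)=7752 g(18,10)=2907 g(18,12)=798 g(18,14)=152 g(18,16)=18 g(18,18)=1
t=19: g(19,-1)=16796 g(19,1)=41990 g(19,3)=48450 g(19,5)=38760 g(19,7)=23256 g(19,9)=10659 g(19,11)=3705 g(19,13)=950 g(19,15)=170 g(19,17)=19 g(19,19)=1
t=20: g(20,0)=58786 g(20,2)=90440 g(20,4)=87210 g(20,6)=62016 g(20,8)=33915 g(20,10)=14364 g(20,12)=4655 g(20,14)=1120 g(20,16)=189 g(20,18)=20 g(20,20)=1
Paths never hitting -2: Σ_s g(20,s) = 352716
Paths hitting -2: 2^20 - 352716 = 695860
P = 695860/1048576 = 173965/262144

Answer: 173965/262144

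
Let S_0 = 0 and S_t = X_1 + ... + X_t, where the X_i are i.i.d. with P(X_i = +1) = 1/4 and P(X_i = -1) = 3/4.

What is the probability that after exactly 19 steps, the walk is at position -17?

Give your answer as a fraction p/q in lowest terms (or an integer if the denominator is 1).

Answer: 7360989291/274877906944

Derivation:
To reach position -17 after 19 steps: need 1 step of +1 and 18 steps of -1.
Number of such sequences: C(19,1) = 19
Each has probability (1/4)^1 · (3/4)^18 = 387420489/274877906944
P = 19 · 387420489/274877906944 = 7360989291/274877906944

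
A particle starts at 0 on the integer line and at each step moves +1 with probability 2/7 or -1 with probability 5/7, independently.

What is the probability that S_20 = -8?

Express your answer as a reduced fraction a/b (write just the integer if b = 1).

To reach position -8 after 20 steps: need 6 steps of +1 and 14 steps of -1.
Number of such sequences: C(20,6) = 38760
Each has probability (2/7)^6 · (5/7)^14 = 390625000000/79792266297612001
P = 38760 · 390625000000/79792266297612001 = 15140625000000000/79792266297612001

Answer: 15140625000000000/79792266297612001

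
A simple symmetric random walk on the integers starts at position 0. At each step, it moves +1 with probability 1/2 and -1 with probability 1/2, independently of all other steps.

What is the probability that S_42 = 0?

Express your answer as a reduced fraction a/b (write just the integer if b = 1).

Answer: 67282234305/549755813888

Derivation:
To return to 0 after 42 steps: need exactly 21 steps of +1 and 21 of -1.
Favorable paths: C(42,21) = 538257874440
Total paths: 2^42 = 4398046511104
P = 538257874440/4398046511104 = 67282234305/549755813888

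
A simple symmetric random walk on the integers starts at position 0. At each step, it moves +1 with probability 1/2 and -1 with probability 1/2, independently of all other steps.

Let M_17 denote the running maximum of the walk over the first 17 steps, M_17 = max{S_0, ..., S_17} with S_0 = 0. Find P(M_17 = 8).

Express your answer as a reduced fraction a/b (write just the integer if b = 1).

Let M_17 = max(S_0,...,S_17). Use the reflection principle: for j ≥ 1, #{paths with M_17 ≥ j} = #{S_17 ≥ j} + #{S_17 ≥ j+1}.
By reflection, #{M_17 ≥ 8} = #{S_17 ≥ 8} + #{S_17 ≥ 9} = 3214 + 3214 = 6428.
#{M_17 ≥ 9} = #{S_17 ≥ 9} + #{S_17 ≥ 10} = 3214 + 834 = 4048.
#{M_17 = 8} = 6428 - 4048 = 2380.
P(M_17 = 8) = 2380/131072 = 595/32768

Answer: 595/32768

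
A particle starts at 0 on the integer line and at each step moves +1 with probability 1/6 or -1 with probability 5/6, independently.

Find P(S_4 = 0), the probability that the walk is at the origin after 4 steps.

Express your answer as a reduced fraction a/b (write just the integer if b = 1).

To be at 0 after 4 steps: need exactly 2 steps of +1 and 2 of -1.
Number of such sequences: C(4,2) = 6
Each has probability (1/6)^2 · (5/6)^2 = 25/1296
P = 6 · 25/1296 = 25/216

Answer: 25/216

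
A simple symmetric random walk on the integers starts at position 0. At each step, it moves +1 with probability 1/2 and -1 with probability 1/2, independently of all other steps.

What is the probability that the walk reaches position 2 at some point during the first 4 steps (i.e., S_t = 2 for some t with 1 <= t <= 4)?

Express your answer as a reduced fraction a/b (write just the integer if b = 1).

Count via complement. Let g(t,s) = #length-t paths at position s with S_1..S_t all ≠ 2.
g(t,s) = g(t-1,s-1) + g(t-1,s+1) for s ≠ 2; g(t,2) = 0.
t=0: g(0,0)=1
t=1: g(1,-1)=1 g(1,1)=1
t=2: g(2,-2)=1 g(2,0)=2
t=3: g(3,-3)=1 g(3,-1)=3 g(3,1)=2
t=4: g(4,-4)=1 g(4,-2)=4 g(4,0)=5
Paths never hitting 2: Σ_s g(4,s) = 10
Paths hitting 2: 2^4 - 10 = 6
P = 6/16 = 3/8

Answer: 3/8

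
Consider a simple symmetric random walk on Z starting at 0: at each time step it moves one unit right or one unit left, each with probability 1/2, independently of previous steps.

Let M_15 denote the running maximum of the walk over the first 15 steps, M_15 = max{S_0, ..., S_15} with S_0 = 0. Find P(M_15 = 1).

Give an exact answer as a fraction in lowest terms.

Let M_15 = max(S_0,...,S_15). Use the reflection principle: for j ≥ 1, #{paths with M_15 ≥ j} = #{S_15 ≥ j} + #{S_15 ≥ j+1}.
By reflection, #{M_15 ≥ 1} = #{S_15 ≥ 1} + #{S_15 ≥ 2} = 16384 + 9949 = 26333.
#{M_15 ≥ 2} = #{S_15 ≥ 2} + #{S_15 ≥ 3} = 9949 + 9949 = 19898.
#{M_15 = 1} = 26333 - 19898 = 6435.
P(M_15 = 1) = 6435/32768 = 6435/32768

Answer: 6435/32768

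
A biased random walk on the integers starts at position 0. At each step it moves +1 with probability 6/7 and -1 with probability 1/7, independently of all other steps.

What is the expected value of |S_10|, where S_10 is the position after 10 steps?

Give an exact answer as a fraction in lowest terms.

S_10 takes values m ≡ 0 (mod 2) with |m| ≤ 10; P(S_10=m) = C(10,(10+m)/2) · (6/7)^((10+m)/2) · (1/7)^((10-m)/2).
Distribution: P(S=-10)=1/282475249, P(S=-8)=60/282475249, P(S=-6)=1620/282475249, P(S=-4)=25920/282475249, P(S=-2)=38880/40353607, P(S=0)=279936/40353607, P(S=2)=1399680/40353607, P(S=4)=33592320/282475249, P(S=6)=75582720/282475249, P(S=8)=100776960/282475249, P(S=10)=60466176/282475249
E[|S_10|] = Σ_m |m|·P(S_10=m) = 288428110/40353607

Answer: 288428110/40353607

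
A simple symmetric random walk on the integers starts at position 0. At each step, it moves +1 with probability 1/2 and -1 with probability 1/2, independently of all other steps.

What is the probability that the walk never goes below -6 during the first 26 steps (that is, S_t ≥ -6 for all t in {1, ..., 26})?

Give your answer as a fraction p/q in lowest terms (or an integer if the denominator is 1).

Answer: 27895895/33554432

Derivation:
Let f(t,s) = #length-t paths at position s with S_1..S_t all ≥ -6.
f(t,s) = f(t-1,s-1) + f(t-1,s+1) for s ≥ -6; f(t,s) = 0 for s < -6.
t=0: f(0,0)=1
t=1: f(1,-1)=1 f(1,1)=1
t=2: f(2,-2)=1 f(2,0)=2 f(2,2)=1
t=3: f(3,-3)=1 f(3,-1)=3 f(3,1)=3 f(3,3)=1
t=4: f(4,-4)=1 f(4,-2)=4 f(4,0)=6 f(4,2)=4 f(4,4)=1
t=5: f(5,-5)=1 f(5,-3)=5 f(5,-1)=10 f(5,1)=10 f(5,3)=5 f(5,5)=1
t=6: f(6,-6)=1 f(6,-4)=6 f(6,-2)=15 f(6,0)=20 f(6,2)=15 f(6,4)=6 f(6,6)=1
t=7: f(7,-5)=7 f(7,-3)=21 f(7,-1)=35 f(7,1)=35 f(7,3)=21 f(7,5)=7 f(7,7)=1
t=8: f(8,-6)=7 f(8,-4)=28 f(8,-2)=56 f(8,0)=70 f(8,2)=56 f(8,4)=28 f(8,6)=8 f(8,8)=1
t=9: f(9,-5)=35 f(9,-3)=84 f(9,-1)=126 f(9,1)=126 f(9,3)=84 f(9,5)=36 f(9,7)=9 f(9,9)=1
t=10: f(10,-6)=35 f(10,-4)=119 f(10,-2)=210 f(10,0)=252 f(10,2)=210 f(10,4)=120 f(10,6)=45 f(10,8)=10 f(10,10)=1
t=11: f(11,-5)=154 f(11,-3)=329 f(11,-1)=462 f(11,1)=462 f(11,3)=330 f(11,5)=165 f(11,7)=55 f(11,9)=11 f(11,11)=1
t=12: f(12,-6)=154 f(12,-4)=483 f(12,-2)=791 f(12,0)=924 f(12,2)=792 f(12,4)=495 f(12,6)=220 f(12,8)=66 f(12,10)=12 f(12,12)=1
t=13: f(13,-5)=637 f(13,-3)=1274 f(13,-1)=1715 f(13,1)=1716 f(13,3)=1287 f(13,5)=715 f(13,7)=286 f(13,9)=78 f(13,11)=13 f(13,13)=1
t=14: f(14,-6)=637 f(14,-4)=1911 f(14,-2)=2989 f(14,0)=3431 f(14,2)=3003 f(14,4)=2002 f(14,6)=1001 f(14,8)=364 f(14,10)=91 f(14,12)=14 f(14,14)=1
t=15: f(15,-5)=2548 f(15,-3)=4900 f(15,-1)=6420 f(15,1)=6434 f(15,3)=5005 f(15,5)=3003 f(15,7)=1365 f(15,9)=455 f(15,11)=105 f(15,13)=15 f(15,15)=1
t=16: f(16,-6)=2548 f(16,-4)=7448 f(16,-2)=11320 f(16,0)=12854 f(16,2)=11439 f(16,4)=8008 f(16,6)=4368 f(16,8)=1820 f(16,10)=560 f(16,12)=120 f(16,14)=16 f(16,16)=1
t=17: f(17,-5)=9996 f(17,-3)=18768 f(17,-1)=24174 f(17,1)=24293 f(17,3)=19447 f(17,5)=12376 f(17,7)=6188 f(17,9)=2380 f(17,11)=680 f(17,13)=136 f(17,15)=17 f(17,17)=1
t=18: f(18,-6)=9996 f(18,-4)=28764 f(18,-2)=42942 f(18,0)=48467 f(18,2)=43740 f(18,4)=31823 f(18,6)=18564 f(18,8)=8568 f(18,10)=3060 f(18,12)=816 f(18,14)=153 f(18,16)=18 f(18,18)=1
t=19: f(19,-5)=38760 f(19,-3)=71706 f(19,-1)=91409 f(19,1)=92207 f(19,3)=75563 f(19,5)=50387 f(19,7)=27132 f(19,9)=11628 f(19,11)=3876 f(19,13)=969 f(19,15)=171 f(19,17)=19 f(19,19)=1
t=20: f(20,-6)=38760 f(20,-4)=110466 f(20,-2)=163115 f(20,0)=183616 f(20,2)=167770 f(20,4)=125950 f(20,6)=77519 f(20,8)=38760 f(20,10)=15504 f(20,12)=4845 f(20,14)=1140 f(20,16)=190 f(20,18)=20 f(20,20)=1
t=21: f(21,-5)=149226 f(21,-3)=273581 f(21,-1)=346731 f(21,1)=351386 f(21,3)=293720 f(21,5)=203469 f(21,7)=116279 f(21,9)=54264 f(21,11)=20349 f(21,13)=5985 f(21,15)=1330 f(21,17)=210 f(21,19)=21 f(21,21)=1
t=22: f(22,-6)=149226 f(22,-4)=422807 f(22,-2)=620312 f(22,0)=698117 f(22,2)=645106 f(22,4)=497189 f(22,6)=319748 f(22,8)=170543 f(22,10)=74613 f(22,12)=26334 f(22,14)=7315 f(22,16)=1540 f(22,18)=231 f(22,20)=22 f(22,22)=1
t=23: f(23,-5)=572033 f(23,-3)=1043119 f(23,-1)=1318429 f(23,1)=1343223 f(23,3)=1142295 f(23,5)=816937 f(23,7)=490291 f(23,9)=245156 f(23,11)=100947 f(23,13)=33649 f(23,15)=8855 f(23,17)=1771 f(23,19)=253 f(23,21)=23 f(23,23)=1
t=24: f(24,-6)=572033 f(24,-4)=1615152 f(24,-2)=2361548 f(24,0)=2661652 f(24,2)=2485518 f(24,4)=1959232 f(24,6)=1307228 f(24,8)=735447 f(24,10)=346103 f(24,12)=134596 f(24,14)=42504 f(24,16)=10626 f(24,18)=2024 f(24,20)=276 f(24,22)=24 f(24,24)=1
t=25: f(25,-5)=2187185 f(25,-3)=3976700 f(25,-1)=5023200 f(25,1)=5147170 f(25,3)=4444750 f(25,5)=3266460 f(25,7)=2042675 f(25,9)=1081550 f(25,11)=480699 f(25,13)=177100 f(25,15)=53130 f(25,17)=12650 f(25,19)=2300 f(25,21)=300 f(25,23)=25 f(25,25)=1
t=26: f(26,-6)=2187185 f(26,-4)=6163885 f(26,-2)=8999900 f(26,0)=10170370 f(26,2)=9591920 f(26,4)=7711210 f(26,6)=5309135 f(26,8)=3124225 f(26,10)=1562249 f(26,12)=657799 f(26,14)=230230 f(26,16)=65780 f(26,18)=14950 f(26,20)=2600 f(26,22)=325 f(26,24)=26 f(26,26)=1
Σ_s f(26,s) = 55791790
P = 55791790/67108864 = 27895895/33554432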